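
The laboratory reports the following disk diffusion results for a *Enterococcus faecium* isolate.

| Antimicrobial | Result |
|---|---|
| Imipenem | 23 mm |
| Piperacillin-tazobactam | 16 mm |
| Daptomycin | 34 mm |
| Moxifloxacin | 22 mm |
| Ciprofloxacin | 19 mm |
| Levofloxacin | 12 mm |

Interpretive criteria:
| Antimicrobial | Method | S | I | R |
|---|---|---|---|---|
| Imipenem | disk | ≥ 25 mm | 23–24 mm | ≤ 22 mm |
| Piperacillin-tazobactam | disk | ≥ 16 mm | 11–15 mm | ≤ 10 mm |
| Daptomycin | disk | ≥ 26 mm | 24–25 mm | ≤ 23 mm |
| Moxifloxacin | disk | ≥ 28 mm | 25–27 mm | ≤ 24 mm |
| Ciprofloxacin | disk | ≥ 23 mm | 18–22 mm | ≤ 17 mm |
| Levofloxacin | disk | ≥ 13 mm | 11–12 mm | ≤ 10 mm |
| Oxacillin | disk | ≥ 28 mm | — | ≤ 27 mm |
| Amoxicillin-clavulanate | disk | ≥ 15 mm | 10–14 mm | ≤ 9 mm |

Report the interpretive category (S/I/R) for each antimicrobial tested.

Imipenem (23 mm) in 23–24 mm → intermediate
Piperacillin-tazobactam (16 mm) ≥ 16 mm — S
Daptomycin: 34 mm is ≥ 26 mm → S
Moxifloxacin: 22 mm is ≤ 24 mm ⇒ R
Ciprofloxacin: 19 mm is in 18–22 mm ⇒ Intermediate
Levofloxacin 12 mm: in 11–12 mm ⇒ Intermediate

I, S, S, R, I, I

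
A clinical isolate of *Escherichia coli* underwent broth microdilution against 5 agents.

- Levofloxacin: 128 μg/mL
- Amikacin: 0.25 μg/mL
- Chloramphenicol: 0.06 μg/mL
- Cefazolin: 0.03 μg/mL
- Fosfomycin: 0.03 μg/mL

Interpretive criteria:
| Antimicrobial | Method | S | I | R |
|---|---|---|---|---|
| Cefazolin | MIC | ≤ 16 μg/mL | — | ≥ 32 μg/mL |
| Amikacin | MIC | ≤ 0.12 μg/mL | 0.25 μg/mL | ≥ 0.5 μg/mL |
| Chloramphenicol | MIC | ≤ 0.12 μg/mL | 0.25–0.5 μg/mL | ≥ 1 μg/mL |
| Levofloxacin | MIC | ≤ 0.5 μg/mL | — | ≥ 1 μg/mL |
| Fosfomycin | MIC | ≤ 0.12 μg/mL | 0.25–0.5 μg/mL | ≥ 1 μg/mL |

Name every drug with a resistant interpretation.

levofloxacin

Levofloxacin 128 μg/mL: ≥ 1 μg/mL ⇒ resistant
Amikacin 0.25 μg/mL: = 0.25 μg/mL → Intermediate
Chloramphenicol 0.06 μg/mL: ≤ 0.12 μg/mL — susceptible
Cefazolin: 0.03 μg/mL is ≤ 16 μg/mL — Susceptible
Fosfomycin: 0.03 μg/mL is ≤ 0.12 μg/mL — susceptible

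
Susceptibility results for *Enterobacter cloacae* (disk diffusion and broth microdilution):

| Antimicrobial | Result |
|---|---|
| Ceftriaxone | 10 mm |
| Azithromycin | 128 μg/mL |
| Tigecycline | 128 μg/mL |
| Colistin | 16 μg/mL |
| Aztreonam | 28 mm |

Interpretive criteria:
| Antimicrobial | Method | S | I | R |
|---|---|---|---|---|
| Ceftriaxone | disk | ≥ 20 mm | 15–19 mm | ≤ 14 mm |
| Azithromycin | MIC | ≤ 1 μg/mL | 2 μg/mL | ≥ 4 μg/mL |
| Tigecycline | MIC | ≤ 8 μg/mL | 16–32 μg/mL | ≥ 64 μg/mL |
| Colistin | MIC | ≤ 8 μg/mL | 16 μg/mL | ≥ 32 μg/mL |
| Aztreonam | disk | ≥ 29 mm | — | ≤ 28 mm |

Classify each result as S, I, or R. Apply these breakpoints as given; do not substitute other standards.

R, R, R, I, R

Ceftriaxone 10 mm: ≤ 14 mm ⇒ R
Azithromycin: 128 μg/mL is ≥ 4 μg/mL — R
Tigecycline: 128 μg/mL is ≥ 64 μg/mL → Resistant
Colistin: 16 μg/mL is = 16 μg/mL — intermediate
Aztreonam (28 mm) ≤ 28 mm → Resistant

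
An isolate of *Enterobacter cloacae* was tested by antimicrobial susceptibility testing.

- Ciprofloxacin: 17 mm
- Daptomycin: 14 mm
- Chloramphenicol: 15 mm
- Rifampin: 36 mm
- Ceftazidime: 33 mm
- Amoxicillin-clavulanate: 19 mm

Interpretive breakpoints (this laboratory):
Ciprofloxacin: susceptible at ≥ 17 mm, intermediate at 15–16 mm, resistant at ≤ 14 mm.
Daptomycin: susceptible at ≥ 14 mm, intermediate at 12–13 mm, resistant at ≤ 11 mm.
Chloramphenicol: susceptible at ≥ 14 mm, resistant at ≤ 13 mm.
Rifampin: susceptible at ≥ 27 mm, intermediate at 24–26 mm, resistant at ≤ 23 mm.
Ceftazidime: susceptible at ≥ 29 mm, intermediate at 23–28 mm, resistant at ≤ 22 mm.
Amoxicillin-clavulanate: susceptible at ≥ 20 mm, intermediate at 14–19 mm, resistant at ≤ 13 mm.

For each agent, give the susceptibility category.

Ciprofloxacin (17 mm) ≥ 17 mm ⇒ S
Daptomycin (14 mm) ≥ 14 mm ⇒ susceptible
Chloramphenicol 15 mm: ≥ 14 mm ⇒ S
Rifampin: 36 mm is ≥ 27 mm ⇒ susceptible
Ceftazidime: 33 mm is ≥ 29 mm ⇒ S
Amoxicillin-clavulanate: 19 mm is in 14–19 mm ⇒ Intermediate

S, S, S, S, S, I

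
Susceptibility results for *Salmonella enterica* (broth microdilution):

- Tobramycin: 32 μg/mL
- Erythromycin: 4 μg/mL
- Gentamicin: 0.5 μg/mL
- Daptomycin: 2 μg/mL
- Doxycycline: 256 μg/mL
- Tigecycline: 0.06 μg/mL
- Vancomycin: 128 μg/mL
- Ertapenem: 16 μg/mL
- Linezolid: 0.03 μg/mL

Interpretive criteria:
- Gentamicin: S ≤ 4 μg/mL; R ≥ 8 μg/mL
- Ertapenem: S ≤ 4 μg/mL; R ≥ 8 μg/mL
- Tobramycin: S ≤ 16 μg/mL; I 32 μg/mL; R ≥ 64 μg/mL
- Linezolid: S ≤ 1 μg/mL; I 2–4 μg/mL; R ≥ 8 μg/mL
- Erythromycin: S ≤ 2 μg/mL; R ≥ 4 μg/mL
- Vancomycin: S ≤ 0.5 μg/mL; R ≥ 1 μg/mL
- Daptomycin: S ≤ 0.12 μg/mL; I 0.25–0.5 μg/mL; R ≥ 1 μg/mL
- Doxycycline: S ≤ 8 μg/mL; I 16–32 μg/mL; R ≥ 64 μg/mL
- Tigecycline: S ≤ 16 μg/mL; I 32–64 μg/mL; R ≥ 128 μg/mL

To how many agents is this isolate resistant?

Tobramycin 32 μg/mL: = 32 μg/mL — intermediate
Erythromycin 4 μg/mL: ≥ 4 μg/mL — resistant
Gentamicin (0.5 μg/mL) ≤ 4 μg/mL ⇒ Susceptible
Daptomycin: 2 μg/mL is ≥ 1 μg/mL → resistant
Doxycycline (256 μg/mL) ≥ 64 μg/mL → Resistant
Tigecycline 0.06 μg/mL: ≤ 16 μg/mL — S
Vancomycin: 128 μg/mL is ≥ 1 μg/mL — Resistant
Ertapenem: 16 μg/mL is ≥ 8 μg/mL → R
Linezolid (0.03 μg/mL) ≤ 1 μg/mL — Susceptible
Resistant: 5

5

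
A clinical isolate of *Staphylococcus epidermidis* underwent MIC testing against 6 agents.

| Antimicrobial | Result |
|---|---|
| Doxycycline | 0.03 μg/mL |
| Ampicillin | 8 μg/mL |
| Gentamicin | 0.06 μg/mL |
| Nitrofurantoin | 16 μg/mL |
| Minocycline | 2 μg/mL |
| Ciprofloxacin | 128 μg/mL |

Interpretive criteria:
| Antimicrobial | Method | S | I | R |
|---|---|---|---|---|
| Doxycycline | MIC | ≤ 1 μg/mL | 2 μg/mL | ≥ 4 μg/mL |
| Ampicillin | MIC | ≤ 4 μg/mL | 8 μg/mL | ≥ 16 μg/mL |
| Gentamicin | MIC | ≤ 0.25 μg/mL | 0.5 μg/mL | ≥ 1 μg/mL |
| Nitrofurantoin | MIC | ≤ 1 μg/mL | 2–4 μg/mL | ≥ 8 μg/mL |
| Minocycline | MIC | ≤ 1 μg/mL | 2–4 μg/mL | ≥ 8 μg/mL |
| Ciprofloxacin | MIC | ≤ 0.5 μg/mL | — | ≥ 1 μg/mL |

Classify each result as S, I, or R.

Doxycycline 0.03 μg/mL: ≤ 1 μg/mL ⇒ Susceptible
Ampicillin: 8 μg/mL is = 8 μg/mL → I
Gentamicin 0.06 μg/mL: ≤ 0.25 μg/mL ⇒ Susceptible
Nitrofurantoin: 16 μg/mL is ≥ 8 μg/mL — R
Minocycline 2 μg/mL: in 2–4 μg/mL ⇒ intermediate
Ciprofloxacin: 128 μg/mL is ≥ 1 μg/mL ⇒ Resistant

S, I, S, R, I, R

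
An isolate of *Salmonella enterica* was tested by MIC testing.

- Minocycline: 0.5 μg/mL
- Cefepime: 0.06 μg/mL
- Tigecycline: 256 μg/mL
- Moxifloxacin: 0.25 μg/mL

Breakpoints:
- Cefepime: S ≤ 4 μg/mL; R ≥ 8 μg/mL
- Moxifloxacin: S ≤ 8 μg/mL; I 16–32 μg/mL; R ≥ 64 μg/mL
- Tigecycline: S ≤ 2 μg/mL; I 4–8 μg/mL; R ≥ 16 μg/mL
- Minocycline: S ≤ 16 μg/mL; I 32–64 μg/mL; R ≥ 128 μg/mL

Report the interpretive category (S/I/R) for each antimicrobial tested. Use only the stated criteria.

Minocycline 0.5 μg/mL: ≤ 16 μg/mL ⇒ Susceptible
Cefepime (0.06 μg/mL) ≤ 4 μg/mL → susceptible
Tigecycline: 256 μg/mL is ≥ 16 μg/mL ⇒ R
Moxifloxacin: 0.25 μg/mL is ≤ 8 μg/mL ⇒ Susceptible

S, S, R, S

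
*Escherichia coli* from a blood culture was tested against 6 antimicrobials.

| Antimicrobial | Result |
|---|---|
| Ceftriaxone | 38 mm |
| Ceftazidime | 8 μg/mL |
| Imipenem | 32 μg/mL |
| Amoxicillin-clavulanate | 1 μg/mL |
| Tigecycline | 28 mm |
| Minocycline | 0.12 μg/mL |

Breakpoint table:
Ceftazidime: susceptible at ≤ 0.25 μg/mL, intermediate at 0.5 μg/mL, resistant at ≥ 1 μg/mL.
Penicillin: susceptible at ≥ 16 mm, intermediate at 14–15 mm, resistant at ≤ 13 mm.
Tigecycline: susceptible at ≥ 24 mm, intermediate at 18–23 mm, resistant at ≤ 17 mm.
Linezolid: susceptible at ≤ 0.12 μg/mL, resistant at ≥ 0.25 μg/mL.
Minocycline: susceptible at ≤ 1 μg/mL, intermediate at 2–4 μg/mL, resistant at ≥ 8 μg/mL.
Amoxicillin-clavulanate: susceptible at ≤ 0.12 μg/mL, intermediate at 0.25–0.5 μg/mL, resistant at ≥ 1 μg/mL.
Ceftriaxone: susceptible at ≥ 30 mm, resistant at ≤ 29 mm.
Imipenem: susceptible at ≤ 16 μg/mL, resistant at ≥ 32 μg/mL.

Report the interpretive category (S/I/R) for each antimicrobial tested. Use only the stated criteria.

Ceftriaxone: 38 mm is ≥ 30 mm — Susceptible
Ceftazidime 8 μg/mL: ≥ 1 μg/mL → R
Imipenem (32 μg/mL) ≥ 32 μg/mL — R
Amoxicillin-clavulanate: 1 μg/mL is ≥ 1 μg/mL → Resistant
Tigecycline: 28 mm is ≥ 24 mm → S
Minocycline (0.12 μg/mL) ≤ 1 μg/mL → S

S, R, R, R, S, S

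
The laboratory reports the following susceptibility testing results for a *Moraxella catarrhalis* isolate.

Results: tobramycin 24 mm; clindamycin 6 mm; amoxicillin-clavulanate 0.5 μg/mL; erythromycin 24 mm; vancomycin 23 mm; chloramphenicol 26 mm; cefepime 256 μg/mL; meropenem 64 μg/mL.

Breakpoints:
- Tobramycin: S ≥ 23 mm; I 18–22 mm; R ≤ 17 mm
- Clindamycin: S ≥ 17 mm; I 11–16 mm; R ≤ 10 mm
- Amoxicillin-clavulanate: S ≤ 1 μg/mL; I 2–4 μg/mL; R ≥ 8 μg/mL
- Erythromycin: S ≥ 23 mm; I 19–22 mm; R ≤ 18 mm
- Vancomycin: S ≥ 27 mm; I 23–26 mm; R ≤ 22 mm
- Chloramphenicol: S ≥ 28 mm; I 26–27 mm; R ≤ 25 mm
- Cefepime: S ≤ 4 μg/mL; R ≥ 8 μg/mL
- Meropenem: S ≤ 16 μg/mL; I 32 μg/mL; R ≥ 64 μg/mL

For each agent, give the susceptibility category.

S, R, S, S, I, I, R, R

Tobramycin: 24 mm is ≥ 23 mm — Susceptible
Clindamycin 6 mm: ≤ 10 mm → resistant
Amoxicillin-clavulanate (0.5 μg/mL) ≤ 1 μg/mL ⇒ S
Erythromycin: 24 mm is ≥ 23 mm — Susceptible
Vancomycin: 23 mm is in 23–26 mm ⇒ intermediate
Chloramphenicol: 26 mm is in 26–27 mm → I
Cefepime 256 μg/mL: ≥ 8 μg/mL → R
Meropenem (64 μg/mL) ≥ 64 μg/mL → Resistant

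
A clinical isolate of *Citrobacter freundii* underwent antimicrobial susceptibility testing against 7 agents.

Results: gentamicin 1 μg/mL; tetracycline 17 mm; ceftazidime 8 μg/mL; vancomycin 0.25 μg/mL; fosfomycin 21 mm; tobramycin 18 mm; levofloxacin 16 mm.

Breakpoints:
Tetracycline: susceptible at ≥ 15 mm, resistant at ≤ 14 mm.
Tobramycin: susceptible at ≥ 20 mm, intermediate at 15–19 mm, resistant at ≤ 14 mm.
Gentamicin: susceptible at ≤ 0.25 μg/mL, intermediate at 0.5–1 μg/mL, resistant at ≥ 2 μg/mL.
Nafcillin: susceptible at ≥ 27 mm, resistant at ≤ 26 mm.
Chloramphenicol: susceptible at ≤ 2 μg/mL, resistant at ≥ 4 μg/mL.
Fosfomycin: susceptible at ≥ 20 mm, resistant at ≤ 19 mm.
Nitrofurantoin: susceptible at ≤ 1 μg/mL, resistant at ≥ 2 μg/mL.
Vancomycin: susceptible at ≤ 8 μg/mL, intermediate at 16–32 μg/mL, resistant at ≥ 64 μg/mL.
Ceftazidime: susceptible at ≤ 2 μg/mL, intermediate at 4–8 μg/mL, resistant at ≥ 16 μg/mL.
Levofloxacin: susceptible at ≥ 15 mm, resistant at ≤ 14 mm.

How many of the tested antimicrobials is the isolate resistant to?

Gentamicin 1 μg/mL: in 0.5–1 μg/mL → I
Tetracycline 17 mm: ≥ 15 mm ⇒ susceptible
Ceftazidime: 8 μg/mL is in 4–8 μg/mL ⇒ Intermediate
Vancomycin (0.25 μg/mL) ≤ 8 μg/mL → susceptible
Fosfomycin (21 mm) ≥ 20 mm → Susceptible
Tobramycin: 18 mm is in 15–19 mm → I
Levofloxacin (16 mm) ≥ 15 mm — S
Resistant: 0

0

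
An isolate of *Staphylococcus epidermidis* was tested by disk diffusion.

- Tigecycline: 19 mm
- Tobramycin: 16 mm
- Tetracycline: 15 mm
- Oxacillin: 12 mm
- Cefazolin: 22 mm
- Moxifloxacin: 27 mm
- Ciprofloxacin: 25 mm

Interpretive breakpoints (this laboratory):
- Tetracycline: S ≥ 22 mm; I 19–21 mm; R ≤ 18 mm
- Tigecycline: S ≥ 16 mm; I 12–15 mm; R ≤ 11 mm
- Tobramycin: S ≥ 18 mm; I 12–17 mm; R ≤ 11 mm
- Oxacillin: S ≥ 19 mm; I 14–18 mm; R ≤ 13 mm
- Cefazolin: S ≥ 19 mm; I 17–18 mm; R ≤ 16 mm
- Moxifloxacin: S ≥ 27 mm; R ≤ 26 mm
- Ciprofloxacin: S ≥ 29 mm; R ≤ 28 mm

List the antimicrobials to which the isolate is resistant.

tetracycline, oxacillin, ciprofloxacin

Tigecycline (19 mm) ≥ 16 mm → Susceptible
Tobramycin: 16 mm is in 12–17 mm → Intermediate
Tetracycline: 15 mm is ≤ 18 mm ⇒ Resistant
Oxacillin 12 mm: ≤ 13 mm — resistant
Cefazolin: 22 mm is ≥ 19 mm ⇒ Susceptible
Moxifloxacin (27 mm) ≥ 27 mm ⇒ S
Ciprofloxacin (25 mm) ≤ 28 mm — R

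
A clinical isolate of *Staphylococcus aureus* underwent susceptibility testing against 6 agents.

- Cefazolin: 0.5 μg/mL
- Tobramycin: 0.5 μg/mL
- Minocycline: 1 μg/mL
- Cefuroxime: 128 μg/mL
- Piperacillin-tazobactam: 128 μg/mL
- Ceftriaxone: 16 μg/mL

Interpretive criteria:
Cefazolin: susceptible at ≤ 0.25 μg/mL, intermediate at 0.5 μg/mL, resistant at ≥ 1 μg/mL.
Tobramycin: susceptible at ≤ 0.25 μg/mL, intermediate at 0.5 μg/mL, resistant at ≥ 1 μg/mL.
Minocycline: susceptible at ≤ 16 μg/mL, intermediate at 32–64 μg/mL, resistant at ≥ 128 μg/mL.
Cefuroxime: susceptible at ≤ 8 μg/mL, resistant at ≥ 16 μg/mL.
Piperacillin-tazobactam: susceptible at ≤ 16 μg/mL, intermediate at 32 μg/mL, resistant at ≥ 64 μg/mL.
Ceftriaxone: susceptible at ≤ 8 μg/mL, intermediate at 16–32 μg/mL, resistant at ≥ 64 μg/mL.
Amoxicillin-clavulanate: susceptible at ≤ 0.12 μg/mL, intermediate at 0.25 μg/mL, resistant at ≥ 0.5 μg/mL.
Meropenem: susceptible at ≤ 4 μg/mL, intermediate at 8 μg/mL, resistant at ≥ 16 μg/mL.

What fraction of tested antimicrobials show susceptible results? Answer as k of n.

Cefazolin 0.5 μg/mL: = 0.5 μg/mL → Intermediate
Tobramycin (0.5 μg/mL) = 0.5 μg/mL ⇒ I
Minocycline: 1 μg/mL is ≤ 16 μg/mL ⇒ Susceptible
Cefuroxime 128 μg/mL: ≥ 16 μg/mL — resistant
Piperacillin-tazobactam 128 μg/mL: ≥ 64 μg/mL ⇒ resistant
Ceftriaxone 16 μg/mL: in 16–32 μg/mL → I
Susceptible: 1/6

1 of 6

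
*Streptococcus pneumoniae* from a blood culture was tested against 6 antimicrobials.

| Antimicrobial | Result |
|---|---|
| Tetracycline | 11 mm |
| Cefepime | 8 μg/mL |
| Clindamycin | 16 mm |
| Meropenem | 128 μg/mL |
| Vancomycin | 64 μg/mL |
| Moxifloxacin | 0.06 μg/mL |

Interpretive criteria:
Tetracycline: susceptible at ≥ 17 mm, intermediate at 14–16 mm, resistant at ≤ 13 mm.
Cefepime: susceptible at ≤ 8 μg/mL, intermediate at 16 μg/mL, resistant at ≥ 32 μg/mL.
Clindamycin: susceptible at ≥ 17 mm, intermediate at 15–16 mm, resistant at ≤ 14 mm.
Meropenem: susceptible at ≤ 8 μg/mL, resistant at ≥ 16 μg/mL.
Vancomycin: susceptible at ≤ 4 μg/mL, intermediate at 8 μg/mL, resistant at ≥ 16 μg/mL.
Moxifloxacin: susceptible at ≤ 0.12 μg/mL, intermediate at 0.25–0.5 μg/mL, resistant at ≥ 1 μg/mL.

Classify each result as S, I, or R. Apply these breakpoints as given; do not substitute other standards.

Tetracycline: 11 mm is ≤ 13 mm → resistant
Cefepime 8 μg/mL: ≤ 8 μg/mL ⇒ Susceptible
Clindamycin (16 mm) in 15–16 mm — I
Meropenem (128 μg/mL) ≥ 16 μg/mL — Resistant
Vancomycin (64 μg/mL) ≥ 16 μg/mL — R
Moxifloxacin 0.06 μg/mL: ≤ 0.12 μg/mL → susceptible

R, S, I, R, R, S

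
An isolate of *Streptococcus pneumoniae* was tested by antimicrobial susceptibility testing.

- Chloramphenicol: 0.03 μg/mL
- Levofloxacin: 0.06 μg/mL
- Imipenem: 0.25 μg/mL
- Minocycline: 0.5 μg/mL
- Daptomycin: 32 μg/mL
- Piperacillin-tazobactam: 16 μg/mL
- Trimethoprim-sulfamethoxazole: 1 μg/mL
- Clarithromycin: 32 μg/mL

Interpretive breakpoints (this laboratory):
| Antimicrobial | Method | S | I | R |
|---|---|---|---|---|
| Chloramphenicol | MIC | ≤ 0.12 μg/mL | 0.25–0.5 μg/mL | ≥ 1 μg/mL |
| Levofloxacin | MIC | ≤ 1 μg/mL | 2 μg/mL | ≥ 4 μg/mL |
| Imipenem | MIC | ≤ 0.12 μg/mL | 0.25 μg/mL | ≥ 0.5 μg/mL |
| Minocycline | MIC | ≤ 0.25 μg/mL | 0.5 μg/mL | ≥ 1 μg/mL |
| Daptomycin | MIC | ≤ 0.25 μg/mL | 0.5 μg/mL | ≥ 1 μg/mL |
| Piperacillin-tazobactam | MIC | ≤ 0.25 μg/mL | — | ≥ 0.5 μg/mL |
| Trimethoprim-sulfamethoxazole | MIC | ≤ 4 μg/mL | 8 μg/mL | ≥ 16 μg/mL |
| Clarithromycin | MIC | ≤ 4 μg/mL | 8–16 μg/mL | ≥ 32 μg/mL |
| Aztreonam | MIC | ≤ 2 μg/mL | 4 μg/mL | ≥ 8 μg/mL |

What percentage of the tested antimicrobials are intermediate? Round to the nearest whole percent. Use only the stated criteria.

25%

Chloramphenicol: 0.03 μg/mL is ≤ 0.12 μg/mL — Susceptible
Levofloxacin: 0.06 μg/mL is ≤ 1 μg/mL — S
Imipenem: 0.25 μg/mL is = 0.25 μg/mL → I
Minocycline (0.5 μg/mL) = 0.5 μg/mL — Intermediate
Daptomycin 32 μg/mL: ≥ 1 μg/mL ⇒ Resistant
Piperacillin-tazobactam: 16 μg/mL is ≥ 0.5 μg/mL → R
Trimethoprim-sulfamethoxazole: 1 μg/mL is ≤ 4 μg/mL → Susceptible
Clarithromycin: 32 μg/mL is ≥ 32 μg/mL → resistant
Intermediate: 2/8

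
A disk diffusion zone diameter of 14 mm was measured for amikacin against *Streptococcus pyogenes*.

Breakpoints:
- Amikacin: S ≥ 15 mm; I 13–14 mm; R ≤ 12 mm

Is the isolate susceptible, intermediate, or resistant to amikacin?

I

Amikacin 14 mm: in 13–14 mm — Intermediate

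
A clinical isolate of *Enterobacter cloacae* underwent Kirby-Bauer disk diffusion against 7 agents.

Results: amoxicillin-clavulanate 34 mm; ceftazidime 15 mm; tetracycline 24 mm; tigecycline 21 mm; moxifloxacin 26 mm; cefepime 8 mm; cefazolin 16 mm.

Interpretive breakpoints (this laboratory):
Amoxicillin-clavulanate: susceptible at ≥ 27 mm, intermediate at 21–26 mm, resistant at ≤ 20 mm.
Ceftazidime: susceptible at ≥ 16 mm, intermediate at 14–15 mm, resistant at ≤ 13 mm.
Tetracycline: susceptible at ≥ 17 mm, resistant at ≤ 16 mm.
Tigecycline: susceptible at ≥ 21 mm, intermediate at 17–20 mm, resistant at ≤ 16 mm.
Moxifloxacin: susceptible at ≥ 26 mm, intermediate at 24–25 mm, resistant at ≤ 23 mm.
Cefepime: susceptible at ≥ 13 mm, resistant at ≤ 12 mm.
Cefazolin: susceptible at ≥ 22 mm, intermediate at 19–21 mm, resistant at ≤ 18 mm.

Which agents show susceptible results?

amoxicillin-clavulanate, tetracycline, tigecycline, moxifloxacin

Amoxicillin-clavulanate 34 mm: ≥ 27 mm → Susceptible
Ceftazidime (15 mm) in 14–15 mm — I
Tetracycline 24 mm: ≥ 17 mm — S
Tigecycline 21 mm: ≥ 21 mm — S
Moxifloxacin (26 mm) ≥ 26 mm → susceptible
Cefepime 8 mm: ≤ 12 mm ⇒ R
Cefazolin 16 mm: ≤ 18 mm — R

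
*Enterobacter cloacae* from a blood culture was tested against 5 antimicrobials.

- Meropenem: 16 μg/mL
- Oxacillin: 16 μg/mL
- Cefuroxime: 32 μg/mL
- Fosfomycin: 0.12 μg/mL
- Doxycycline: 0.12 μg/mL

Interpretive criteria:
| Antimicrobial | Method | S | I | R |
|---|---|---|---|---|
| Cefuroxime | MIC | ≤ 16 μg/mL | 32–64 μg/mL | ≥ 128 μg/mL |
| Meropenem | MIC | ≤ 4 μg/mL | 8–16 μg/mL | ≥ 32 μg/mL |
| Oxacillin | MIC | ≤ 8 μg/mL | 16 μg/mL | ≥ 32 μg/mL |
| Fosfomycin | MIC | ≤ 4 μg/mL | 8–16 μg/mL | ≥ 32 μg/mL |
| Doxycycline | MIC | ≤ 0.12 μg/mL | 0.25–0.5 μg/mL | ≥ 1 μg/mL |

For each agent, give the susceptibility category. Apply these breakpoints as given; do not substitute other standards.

I, I, I, S, S

Meropenem (16 μg/mL) in 8–16 μg/mL — Intermediate
Oxacillin 16 μg/mL: = 16 μg/mL ⇒ Intermediate
Cefuroxime 32 μg/mL: in 32–64 μg/mL — intermediate
Fosfomycin (0.12 μg/mL) ≤ 4 μg/mL ⇒ susceptible
Doxycycline: 0.12 μg/mL is ≤ 0.12 μg/mL ⇒ Susceptible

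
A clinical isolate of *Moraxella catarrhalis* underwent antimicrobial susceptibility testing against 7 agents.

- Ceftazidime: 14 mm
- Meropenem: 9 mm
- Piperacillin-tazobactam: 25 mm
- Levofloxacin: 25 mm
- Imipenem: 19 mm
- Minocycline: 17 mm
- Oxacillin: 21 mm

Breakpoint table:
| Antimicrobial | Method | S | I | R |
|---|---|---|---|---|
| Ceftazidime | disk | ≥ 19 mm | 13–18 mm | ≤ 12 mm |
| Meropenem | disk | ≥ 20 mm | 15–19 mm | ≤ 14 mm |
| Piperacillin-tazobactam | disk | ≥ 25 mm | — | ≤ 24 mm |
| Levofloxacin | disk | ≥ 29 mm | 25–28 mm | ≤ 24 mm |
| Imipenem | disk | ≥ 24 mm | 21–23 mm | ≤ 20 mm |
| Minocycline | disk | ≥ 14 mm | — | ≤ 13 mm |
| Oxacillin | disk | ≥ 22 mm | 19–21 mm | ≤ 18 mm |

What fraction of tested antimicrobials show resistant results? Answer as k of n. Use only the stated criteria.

2 of 7

Ceftazidime: 14 mm is in 13–18 mm — Intermediate
Meropenem 9 mm: ≤ 14 mm → resistant
Piperacillin-tazobactam (25 mm) ≥ 25 mm → S
Levofloxacin: 25 mm is in 25–28 mm — I
Imipenem (19 mm) ≤ 20 mm → resistant
Minocycline (17 mm) ≥ 14 mm — Susceptible
Oxacillin 21 mm: in 19–21 mm ⇒ Intermediate
Resistant: 2/7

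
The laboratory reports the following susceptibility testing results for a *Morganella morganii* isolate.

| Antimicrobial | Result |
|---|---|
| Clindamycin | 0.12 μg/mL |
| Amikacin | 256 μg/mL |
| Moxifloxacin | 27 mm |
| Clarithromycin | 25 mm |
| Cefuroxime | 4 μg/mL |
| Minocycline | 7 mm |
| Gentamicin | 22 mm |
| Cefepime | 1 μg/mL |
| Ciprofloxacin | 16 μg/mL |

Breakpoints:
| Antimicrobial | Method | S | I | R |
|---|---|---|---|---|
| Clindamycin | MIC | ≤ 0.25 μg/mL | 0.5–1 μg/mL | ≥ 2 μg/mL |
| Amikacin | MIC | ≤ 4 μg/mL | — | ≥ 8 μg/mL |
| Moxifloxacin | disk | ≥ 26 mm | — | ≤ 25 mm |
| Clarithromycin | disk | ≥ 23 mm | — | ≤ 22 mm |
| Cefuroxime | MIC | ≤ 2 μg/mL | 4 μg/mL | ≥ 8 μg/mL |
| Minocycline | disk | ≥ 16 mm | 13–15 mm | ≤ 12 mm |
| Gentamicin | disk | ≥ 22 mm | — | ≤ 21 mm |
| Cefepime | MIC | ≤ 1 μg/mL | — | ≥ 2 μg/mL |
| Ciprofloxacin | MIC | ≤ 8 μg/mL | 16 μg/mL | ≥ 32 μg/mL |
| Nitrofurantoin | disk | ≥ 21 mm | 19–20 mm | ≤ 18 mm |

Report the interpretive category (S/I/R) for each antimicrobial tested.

Clindamycin: 0.12 μg/mL is ≤ 0.25 μg/mL → S
Amikacin 256 μg/mL: ≥ 8 μg/mL → resistant
Moxifloxacin (27 mm) ≥ 26 mm — susceptible
Clarithromycin (25 mm) ≥ 23 mm — S
Cefuroxime: 4 μg/mL is = 4 μg/mL ⇒ intermediate
Minocycline 7 mm: ≤ 12 mm ⇒ resistant
Gentamicin 22 mm: ≥ 22 mm → Susceptible
Cefepime 1 μg/mL: ≤ 1 μg/mL → S
Ciprofloxacin 16 μg/mL: = 16 μg/mL ⇒ intermediate

S, R, S, S, I, R, S, S, I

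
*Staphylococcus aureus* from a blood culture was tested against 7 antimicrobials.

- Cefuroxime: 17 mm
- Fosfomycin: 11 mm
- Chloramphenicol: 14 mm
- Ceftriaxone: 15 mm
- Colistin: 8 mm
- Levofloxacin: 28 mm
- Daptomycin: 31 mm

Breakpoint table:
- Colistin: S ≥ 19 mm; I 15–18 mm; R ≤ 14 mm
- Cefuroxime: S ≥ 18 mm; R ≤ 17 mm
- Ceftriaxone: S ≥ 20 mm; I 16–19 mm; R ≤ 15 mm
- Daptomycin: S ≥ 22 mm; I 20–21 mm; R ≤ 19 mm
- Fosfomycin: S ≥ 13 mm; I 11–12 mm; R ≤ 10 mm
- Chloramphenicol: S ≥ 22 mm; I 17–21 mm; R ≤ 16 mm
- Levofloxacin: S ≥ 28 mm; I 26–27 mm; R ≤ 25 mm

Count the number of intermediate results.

Cefuroxime: 17 mm is ≤ 17 mm → R
Fosfomycin: 11 mm is in 11–12 mm → Intermediate
Chloramphenicol (14 mm) ≤ 16 mm → Resistant
Ceftriaxone (15 mm) ≤ 15 mm — resistant
Colistin (8 mm) ≤ 14 mm → Resistant
Levofloxacin: 28 mm is ≥ 28 mm → S
Daptomycin: 31 mm is ≥ 22 mm — S
Intermediate: 1

1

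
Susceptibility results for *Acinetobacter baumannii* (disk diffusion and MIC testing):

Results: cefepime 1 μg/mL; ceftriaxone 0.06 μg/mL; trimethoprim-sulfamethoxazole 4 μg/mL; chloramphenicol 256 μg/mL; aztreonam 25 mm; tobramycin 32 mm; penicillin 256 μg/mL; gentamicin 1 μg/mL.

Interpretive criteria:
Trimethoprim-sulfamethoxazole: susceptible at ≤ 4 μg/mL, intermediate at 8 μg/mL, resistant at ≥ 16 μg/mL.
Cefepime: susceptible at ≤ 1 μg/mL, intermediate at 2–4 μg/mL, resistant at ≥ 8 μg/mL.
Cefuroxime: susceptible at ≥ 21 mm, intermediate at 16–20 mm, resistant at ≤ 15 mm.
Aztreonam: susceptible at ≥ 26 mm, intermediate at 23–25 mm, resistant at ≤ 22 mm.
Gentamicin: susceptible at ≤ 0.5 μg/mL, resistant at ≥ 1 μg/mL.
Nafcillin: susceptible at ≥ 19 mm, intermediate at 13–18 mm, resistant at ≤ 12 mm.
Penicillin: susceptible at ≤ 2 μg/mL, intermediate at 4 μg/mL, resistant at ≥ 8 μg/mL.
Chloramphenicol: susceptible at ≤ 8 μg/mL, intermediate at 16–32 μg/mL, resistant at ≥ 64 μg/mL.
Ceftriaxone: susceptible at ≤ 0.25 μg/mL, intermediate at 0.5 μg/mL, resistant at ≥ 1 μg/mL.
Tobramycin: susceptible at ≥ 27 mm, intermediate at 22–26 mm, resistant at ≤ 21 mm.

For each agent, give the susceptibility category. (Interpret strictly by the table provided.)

Cefepime (1 μg/mL) ≤ 1 μg/mL ⇒ Susceptible
Ceftriaxone 0.06 μg/mL: ≤ 0.25 μg/mL — Susceptible
Trimethoprim-sulfamethoxazole 4 μg/mL: ≤ 4 μg/mL ⇒ susceptible
Chloramphenicol (256 μg/mL) ≥ 64 μg/mL → resistant
Aztreonam 25 mm: in 23–25 mm ⇒ Intermediate
Tobramycin: 32 mm is ≥ 27 mm → Susceptible
Penicillin (256 μg/mL) ≥ 8 μg/mL — resistant
Gentamicin: 1 μg/mL is ≥ 1 μg/mL → R

S, S, S, R, I, S, R, R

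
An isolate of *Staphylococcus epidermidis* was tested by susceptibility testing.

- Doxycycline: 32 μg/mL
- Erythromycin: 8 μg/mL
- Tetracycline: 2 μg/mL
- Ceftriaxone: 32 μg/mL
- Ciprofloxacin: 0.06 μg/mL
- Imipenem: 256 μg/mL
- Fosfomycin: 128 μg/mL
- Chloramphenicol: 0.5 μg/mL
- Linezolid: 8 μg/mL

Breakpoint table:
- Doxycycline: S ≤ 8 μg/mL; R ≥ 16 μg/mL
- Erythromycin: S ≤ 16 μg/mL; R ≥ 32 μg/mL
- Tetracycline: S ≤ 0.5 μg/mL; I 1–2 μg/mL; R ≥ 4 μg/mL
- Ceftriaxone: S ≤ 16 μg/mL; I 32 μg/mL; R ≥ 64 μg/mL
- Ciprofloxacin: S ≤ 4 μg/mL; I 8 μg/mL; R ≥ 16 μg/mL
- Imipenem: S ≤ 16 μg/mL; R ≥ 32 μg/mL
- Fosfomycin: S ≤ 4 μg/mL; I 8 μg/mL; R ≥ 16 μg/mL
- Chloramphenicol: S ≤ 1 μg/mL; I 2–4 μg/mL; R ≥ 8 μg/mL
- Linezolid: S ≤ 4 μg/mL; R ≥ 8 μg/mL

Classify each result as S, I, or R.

R, S, I, I, S, R, R, S, R

Doxycycline: 32 μg/mL is ≥ 16 μg/mL → Resistant
Erythromycin: 8 μg/mL is ≤ 16 μg/mL ⇒ susceptible
Tetracycline (2 μg/mL) in 1–2 μg/mL → I
Ceftriaxone (32 μg/mL) = 32 μg/mL — intermediate
Ciprofloxacin 0.06 μg/mL: ≤ 4 μg/mL → Susceptible
Imipenem 256 μg/mL: ≥ 32 μg/mL ⇒ Resistant
Fosfomycin (128 μg/mL) ≥ 16 μg/mL ⇒ R
Chloramphenicol: 0.5 μg/mL is ≤ 1 μg/mL → S
Linezolid (8 μg/mL) ≥ 8 μg/mL — R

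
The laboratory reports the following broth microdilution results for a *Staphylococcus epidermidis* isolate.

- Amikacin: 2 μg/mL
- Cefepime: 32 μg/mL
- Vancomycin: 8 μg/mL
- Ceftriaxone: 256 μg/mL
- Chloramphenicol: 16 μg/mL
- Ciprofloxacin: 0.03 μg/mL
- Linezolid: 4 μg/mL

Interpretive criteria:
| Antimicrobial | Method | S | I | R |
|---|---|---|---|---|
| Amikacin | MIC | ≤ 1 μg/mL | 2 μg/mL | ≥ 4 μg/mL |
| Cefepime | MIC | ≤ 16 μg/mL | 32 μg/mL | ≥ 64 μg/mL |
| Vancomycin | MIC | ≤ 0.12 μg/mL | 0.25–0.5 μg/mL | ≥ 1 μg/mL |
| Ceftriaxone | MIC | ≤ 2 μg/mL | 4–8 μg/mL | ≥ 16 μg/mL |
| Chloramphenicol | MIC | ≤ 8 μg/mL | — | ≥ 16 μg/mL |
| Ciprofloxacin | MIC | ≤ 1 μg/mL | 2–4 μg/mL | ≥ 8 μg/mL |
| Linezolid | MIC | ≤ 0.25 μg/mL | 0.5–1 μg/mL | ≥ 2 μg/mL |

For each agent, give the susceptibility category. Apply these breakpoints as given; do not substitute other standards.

I, I, R, R, R, S, R

Amikacin (2 μg/mL) = 2 μg/mL — I
Cefepime 32 μg/mL: = 32 μg/mL → intermediate
Vancomycin (8 μg/mL) ≥ 1 μg/mL ⇒ resistant
Ceftriaxone: 256 μg/mL is ≥ 16 μg/mL → resistant
Chloramphenicol (16 μg/mL) ≥ 16 μg/mL — R
Ciprofloxacin (0.03 μg/mL) ≤ 1 μg/mL → S
Linezolid (4 μg/mL) ≥ 2 μg/mL ⇒ resistant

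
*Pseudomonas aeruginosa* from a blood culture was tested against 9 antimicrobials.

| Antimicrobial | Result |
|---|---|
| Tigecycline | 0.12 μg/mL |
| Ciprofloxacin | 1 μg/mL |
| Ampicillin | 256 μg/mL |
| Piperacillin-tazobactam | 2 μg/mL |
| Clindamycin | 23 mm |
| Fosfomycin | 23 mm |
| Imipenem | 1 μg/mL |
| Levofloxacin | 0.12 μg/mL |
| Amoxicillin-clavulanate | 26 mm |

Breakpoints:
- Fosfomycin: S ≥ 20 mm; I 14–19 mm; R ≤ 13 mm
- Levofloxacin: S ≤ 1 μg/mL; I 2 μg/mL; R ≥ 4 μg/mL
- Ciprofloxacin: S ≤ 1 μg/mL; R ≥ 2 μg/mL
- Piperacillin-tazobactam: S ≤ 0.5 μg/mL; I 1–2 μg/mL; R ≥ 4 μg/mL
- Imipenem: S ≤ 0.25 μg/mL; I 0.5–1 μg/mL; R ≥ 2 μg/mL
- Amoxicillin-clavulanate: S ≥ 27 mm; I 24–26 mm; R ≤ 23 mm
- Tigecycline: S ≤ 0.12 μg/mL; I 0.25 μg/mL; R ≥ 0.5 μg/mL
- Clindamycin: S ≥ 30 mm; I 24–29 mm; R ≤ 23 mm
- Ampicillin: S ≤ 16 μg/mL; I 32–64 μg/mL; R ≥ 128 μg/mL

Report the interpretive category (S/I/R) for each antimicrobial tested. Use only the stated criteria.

Tigecycline 0.12 μg/mL: ≤ 0.12 μg/mL ⇒ Susceptible
Ciprofloxacin (1 μg/mL) ≤ 1 μg/mL — S
Ampicillin (256 μg/mL) ≥ 128 μg/mL → R
Piperacillin-tazobactam 2 μg/mL: in 1–2 μg/mL → intermediate
Clindamycin 23 mm: ≤ 23 mm — resistant
Fosfomycin (23 mm) ≥ 20 mm → Susceptible
Imipenem (1 μg/mL) in 0.5–1 μg/mL → I
Levofloxacin: 0.12 μg/mL is ≤ 1 μg/mL → susceptible
Amoxicillin-clavulanate 26 mm: in 24–26 mm — intermediate

S, S, R, I, R, S, I, S, I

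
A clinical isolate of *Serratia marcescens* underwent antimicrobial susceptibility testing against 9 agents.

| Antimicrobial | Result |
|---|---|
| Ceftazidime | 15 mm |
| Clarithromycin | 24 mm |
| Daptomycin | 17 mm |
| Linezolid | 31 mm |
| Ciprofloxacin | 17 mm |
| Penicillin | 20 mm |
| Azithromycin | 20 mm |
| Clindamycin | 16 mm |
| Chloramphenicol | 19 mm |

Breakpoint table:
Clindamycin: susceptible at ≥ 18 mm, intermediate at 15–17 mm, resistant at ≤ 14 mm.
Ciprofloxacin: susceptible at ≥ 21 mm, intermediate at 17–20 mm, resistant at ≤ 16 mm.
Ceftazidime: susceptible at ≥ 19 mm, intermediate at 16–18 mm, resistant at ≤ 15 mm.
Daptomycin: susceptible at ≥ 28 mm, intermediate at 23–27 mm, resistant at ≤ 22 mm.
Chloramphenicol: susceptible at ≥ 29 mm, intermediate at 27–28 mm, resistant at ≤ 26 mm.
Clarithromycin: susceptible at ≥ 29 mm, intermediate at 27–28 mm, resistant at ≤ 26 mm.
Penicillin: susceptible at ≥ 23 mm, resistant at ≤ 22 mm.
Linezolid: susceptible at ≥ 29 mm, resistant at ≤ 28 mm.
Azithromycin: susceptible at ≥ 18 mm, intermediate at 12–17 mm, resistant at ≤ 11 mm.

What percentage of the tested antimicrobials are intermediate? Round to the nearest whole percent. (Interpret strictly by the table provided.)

Ceftazidime 15 mm: ≤ 15 mm → resistant
Clarithromycin (24 mm) ≤ 26 mm — Resistant
Daptomycin 17 mm: ≤ 22 mm — resistant
Linezolid 31 mm: ≥ 29 mm — Susceptible
Ciprofloxacin: 17 mm is in 17–20 mm — Intermediate
Penicillin: 20 mm is ≤ 22 mm → R
Azithromycin (20 mm) ≥ 18 mm — Susceptible
Clindamycin: 16 mm is in 15–17 mm ⇒ I
Chloramphenicol 19 mm: ≤ 26 mm — Resistant
Intermediate: 2/9

22%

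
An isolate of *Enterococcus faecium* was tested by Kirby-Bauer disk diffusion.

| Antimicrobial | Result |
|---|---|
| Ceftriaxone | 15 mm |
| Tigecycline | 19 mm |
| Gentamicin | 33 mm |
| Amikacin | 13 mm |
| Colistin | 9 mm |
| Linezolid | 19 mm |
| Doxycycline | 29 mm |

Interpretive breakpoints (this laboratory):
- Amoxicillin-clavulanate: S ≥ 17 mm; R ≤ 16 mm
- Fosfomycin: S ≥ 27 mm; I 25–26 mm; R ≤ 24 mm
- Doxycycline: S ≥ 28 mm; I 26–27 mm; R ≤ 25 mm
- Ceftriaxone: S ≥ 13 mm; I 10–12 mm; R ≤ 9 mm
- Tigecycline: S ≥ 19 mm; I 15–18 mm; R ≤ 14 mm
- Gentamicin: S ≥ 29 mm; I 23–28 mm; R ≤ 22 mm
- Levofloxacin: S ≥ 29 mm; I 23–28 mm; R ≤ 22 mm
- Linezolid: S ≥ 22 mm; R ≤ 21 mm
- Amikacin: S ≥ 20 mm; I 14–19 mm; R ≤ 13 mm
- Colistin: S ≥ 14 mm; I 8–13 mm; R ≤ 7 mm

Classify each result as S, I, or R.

Ceftriaxone (15 mm) ≥ 13 mm → Susceptible
Tigecycline: 19 mm is ≥ 19 mm ⇒ S
Gentamicin (33 mm) ≥ 29 mm → S
Amikacin 13 mm: ≤ 13 mm ⇒ R
Colistin (9 mm) in 8–13 mm ⇒ Intermediate
Linezolid (19 mm) ≤ 21 mm ⇒ resistant
Doxycycline 29 mm: ≥ 28 mm → susceptible

S, S, S, R, I, R, S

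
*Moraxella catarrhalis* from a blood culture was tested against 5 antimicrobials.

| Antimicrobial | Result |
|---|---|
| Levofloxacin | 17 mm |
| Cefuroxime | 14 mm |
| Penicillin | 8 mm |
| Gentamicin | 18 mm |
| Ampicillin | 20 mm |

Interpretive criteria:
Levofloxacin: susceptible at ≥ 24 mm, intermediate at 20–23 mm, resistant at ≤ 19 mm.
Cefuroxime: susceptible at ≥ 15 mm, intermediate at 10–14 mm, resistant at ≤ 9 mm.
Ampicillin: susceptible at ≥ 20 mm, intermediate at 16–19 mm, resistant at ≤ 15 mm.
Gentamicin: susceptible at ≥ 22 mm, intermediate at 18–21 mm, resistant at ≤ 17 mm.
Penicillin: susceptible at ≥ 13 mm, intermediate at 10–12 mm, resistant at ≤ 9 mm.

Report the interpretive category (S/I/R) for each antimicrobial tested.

R, I, R, I, S

Levofloxacin (17 mm) ≤ 19 mm → resistant
Cefuroxime (14 mm) in 10–14 mm — I
Penicillin: 8 mm is ≤ 9 mm — Resistant
Gentamicin (18 mm) in 18–21 mm — Intermediate
Ampicillin 20 mm: ≥ 20 mm ⇒ susceptible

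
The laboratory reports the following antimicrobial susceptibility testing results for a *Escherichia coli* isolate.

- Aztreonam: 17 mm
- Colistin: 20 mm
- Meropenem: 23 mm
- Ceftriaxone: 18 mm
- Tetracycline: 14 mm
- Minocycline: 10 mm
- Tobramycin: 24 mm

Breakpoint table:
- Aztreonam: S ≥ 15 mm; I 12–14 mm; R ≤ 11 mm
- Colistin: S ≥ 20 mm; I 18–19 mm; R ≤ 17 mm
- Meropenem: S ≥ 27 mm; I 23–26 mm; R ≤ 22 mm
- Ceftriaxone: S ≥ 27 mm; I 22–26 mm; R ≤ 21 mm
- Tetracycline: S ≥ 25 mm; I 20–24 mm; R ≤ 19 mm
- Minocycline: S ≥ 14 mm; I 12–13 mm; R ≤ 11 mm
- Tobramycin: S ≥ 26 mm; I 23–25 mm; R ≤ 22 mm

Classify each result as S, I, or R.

Aztreonam: 17 mm is ≥ 15 mm — susceptible
Colistin (20 mm) ≥ 20 mm ⇒ S
Meropenem 23 mm: in 23–26 mm → Intermediate
Ceftriaxone (18 mm) ≤ 21 mm — Resistant
Tetracycline (14 mm) ≤ 19 mm ⇒ R
Minocycline: 10 mm is ≤ 11 mm ⇒ resistant
Tobramycin 24 mm: in 23–25 mm — Intermediate

S, S, I, R, R, R, I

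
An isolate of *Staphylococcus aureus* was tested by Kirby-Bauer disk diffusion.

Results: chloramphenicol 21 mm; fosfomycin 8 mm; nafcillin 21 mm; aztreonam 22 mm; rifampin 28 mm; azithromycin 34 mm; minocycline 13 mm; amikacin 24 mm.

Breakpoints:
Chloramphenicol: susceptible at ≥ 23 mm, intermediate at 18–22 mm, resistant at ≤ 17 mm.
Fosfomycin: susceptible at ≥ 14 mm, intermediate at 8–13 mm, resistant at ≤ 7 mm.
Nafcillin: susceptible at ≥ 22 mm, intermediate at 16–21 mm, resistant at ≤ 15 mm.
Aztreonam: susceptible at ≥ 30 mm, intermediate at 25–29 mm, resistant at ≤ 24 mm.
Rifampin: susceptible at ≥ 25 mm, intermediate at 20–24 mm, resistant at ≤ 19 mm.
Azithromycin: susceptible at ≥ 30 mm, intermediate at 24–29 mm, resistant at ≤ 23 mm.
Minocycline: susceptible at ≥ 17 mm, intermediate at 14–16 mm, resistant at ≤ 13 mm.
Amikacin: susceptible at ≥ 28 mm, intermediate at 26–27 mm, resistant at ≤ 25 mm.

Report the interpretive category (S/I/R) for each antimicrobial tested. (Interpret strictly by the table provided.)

I, I, I, R, S, S, R, R

Chloramphenicol 21 mm: in 18–22 mm ⇒ I
Fosfomycin (8 mm) in 8–13 mm → intermediate
Nafcillin (21 mm) in 16–21 mm ⇒ I
Aztreonam (22 mm) ≤ 24 mm → resistant
Rifampin 28 mm: ≥ 25 mm ⇒ S
Azithromycin (34 mm) ≥ 30 mm ⇒ susceptible
Minocycline (13 mm) ≤ 13 mm ⇒ R
Amikacin: 24 mm is ≤ 25 mm → resistant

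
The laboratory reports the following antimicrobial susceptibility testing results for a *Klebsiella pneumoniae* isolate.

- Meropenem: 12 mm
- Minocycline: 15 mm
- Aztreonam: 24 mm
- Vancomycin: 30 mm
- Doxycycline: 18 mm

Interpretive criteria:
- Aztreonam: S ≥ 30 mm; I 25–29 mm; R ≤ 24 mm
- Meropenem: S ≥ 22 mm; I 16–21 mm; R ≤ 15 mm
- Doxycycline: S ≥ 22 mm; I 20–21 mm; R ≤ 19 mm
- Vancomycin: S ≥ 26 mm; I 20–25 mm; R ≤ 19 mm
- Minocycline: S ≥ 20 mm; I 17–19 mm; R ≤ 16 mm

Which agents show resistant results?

meropenem, minocycline, aztreonam, doxycycline

Meropenem 12 mm: ≤ 15 mm ⇒ resistant
Minocycline (15 mm) ≤ 16 mm ⇒ resistant
Aztreonam (24 mm) ≤ 24 mm → Resistant
Vancomycin 30 mm: ≥ 26 mm — Susceptible
Doxycycline: 18 mm is ≤ 19 mm → resistant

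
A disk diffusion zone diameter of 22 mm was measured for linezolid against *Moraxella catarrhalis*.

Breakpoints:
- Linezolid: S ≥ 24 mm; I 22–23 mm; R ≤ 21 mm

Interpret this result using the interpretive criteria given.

I

Linezolid: 22 mm is in 22–23 mm ⇒ intermediate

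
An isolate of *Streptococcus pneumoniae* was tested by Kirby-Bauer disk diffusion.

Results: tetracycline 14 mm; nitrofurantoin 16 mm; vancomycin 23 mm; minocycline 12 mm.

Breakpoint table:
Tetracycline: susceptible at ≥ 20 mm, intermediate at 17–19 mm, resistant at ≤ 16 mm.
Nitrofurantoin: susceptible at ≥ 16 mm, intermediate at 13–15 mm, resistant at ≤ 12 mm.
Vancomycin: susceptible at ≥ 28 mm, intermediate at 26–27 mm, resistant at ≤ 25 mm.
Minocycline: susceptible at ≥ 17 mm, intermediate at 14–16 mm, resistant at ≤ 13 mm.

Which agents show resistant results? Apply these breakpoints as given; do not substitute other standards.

tetracycline, vancomycin, minocycline

Tetracycline: 14 mm is ≤ 16 mm → resistant
Nitrofurantoin (16 mm) ≥ 16 mm — S
Vancomycin: 23 mm is ≤ 25 mm — Resistant
Minocycline: 12 mm is ≤ 13 mm → R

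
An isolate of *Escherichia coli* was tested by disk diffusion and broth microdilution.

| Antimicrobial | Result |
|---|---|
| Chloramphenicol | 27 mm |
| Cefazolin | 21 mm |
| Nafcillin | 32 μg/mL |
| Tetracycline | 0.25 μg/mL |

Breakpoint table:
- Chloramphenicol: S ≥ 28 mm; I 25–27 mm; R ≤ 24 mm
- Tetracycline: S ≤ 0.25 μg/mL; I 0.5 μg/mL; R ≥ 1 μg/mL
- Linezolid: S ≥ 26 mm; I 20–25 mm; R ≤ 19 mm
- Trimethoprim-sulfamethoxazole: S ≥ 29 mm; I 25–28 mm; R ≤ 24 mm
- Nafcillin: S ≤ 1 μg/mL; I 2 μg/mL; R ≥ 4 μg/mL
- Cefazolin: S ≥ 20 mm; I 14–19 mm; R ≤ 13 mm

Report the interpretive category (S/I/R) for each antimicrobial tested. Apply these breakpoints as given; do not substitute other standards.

Chloramphenicol 27 mm: in 25–27 mm — Intermediate
Cefazolin: 21 mm is ≥ 20 mm → susceptible
Nafcillin (32 μg/mL) ≥ 4 μg/mL ⇒ resistant
Tetracycline (0.25 μg/mL) ≤ 0.25 μg/mL — Susceptible

I, S, R, S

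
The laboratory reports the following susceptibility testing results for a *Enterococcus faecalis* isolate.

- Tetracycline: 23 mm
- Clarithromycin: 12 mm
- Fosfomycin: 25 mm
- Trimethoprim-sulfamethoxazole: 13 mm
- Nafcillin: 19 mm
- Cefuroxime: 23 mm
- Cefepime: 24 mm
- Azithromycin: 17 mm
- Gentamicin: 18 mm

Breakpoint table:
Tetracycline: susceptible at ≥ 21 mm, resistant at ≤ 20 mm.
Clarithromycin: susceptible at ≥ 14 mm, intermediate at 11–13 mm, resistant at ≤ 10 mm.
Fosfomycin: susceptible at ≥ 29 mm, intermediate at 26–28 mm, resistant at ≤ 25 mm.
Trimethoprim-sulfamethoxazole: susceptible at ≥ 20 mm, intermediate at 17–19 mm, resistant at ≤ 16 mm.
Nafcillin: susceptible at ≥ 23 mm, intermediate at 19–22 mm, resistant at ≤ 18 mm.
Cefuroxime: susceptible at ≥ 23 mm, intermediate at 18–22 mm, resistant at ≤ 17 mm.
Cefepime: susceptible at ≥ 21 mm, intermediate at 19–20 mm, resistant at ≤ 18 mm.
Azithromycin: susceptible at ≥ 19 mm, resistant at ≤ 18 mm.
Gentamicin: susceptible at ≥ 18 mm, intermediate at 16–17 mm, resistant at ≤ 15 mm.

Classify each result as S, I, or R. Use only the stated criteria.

S, I, R, R, I, S, S, R, S

Tetracycline 23 mm: ≥ 21 mm → susceptible
Clarithromycin: 12 mm is in 11–13 mm → I
Fosfomycin: 25 mm is ≤ 25 mm → resistant
Trimethoprim-sulfamethoxazole 13 mm: ≤ 16 mm ⇒ R
Nafcillin 19 mm: in 19–22 mm — I
Cefuroxime: 23 mm is ≥ 23 mm ⇒ Susceptible
Cefepime 24 mm: ≥ 21 mm → Susceptible
Azithromycin: 17 mm is ≤ 18 mm → Resistant
Gentamicin (18 mm) ≥ 18 mm → Susceptible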